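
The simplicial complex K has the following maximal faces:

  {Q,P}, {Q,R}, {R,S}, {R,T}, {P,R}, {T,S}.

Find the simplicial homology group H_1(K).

H_1 = Z^2.

Take the total order P < Q < R < S < T on the vertex set. Then K (dimension 1) consists of the simplices:

  0-simplices (5): P, Q, R, S, T
  1-simplices (6): PQ, PR, QR, RS, RT, ST

giving chain groups C_0 ≅ Z^5, C_1 ≅ Z^6.

The boundary map ∂_1: C_1 → C_0 sends each edge [p,q] (with p < q) to q − p. For instance
  ∂RS = S − R.
As a 5×6 matrix over Z this has rank 4, with invariant factors (1,1,1,1).

Reading off H_k = ker ∂_k / im ∂_{k+1}:

  H_1: rank ker ∂_1 − rank ∂_2 = (6 − 4) − 0 = 2, and there is no ∂_2, so H_1 = Z^2.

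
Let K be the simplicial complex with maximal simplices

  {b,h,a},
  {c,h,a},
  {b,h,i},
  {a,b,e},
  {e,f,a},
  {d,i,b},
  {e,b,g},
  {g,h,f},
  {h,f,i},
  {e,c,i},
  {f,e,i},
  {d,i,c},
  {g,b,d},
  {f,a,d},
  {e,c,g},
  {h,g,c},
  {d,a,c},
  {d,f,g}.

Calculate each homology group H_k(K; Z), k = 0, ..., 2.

Fix the vertex order a < b < c < d < e < f < g < h < i and write every simplex with vertices in increasing order. Then dim K = 2 and the simplices of K are:

  0-simplices (9): a, b, c, d, e, f, g, h, i
  1-simplices (27): ab, ac, ad, ae, af, ah, bd, be, bg, bh, bi, cd, ce, cg, ch, ci, df, dg, di, ef, eg, ei, fg, fh, fi, gh, hi
  2-simplices (18): abe, abh, acd, ach, adf, aef, bdg, bdi, beg, bhi, cdi, ceg, cei, cgh, dfg, efi, fgh, fhi

Hence C_0 ≅ Z^9, C_1 ≅ Z^27, C_2 ≅ Z^18.

The boundary map ∂_1: C_1 → C_0 maps an edge to its endpoints' difference, ∂[p,q] = q − p.
The 9×27 boundary matrix has rank 8 and Smith normal form diag(1,1,1,1,1,1,1,1).

Boundary ∂_2: C_2 → C_1 sends each 2-simplex [p,q,r] to [q,r] − [p,r] + [p,q]. For instance
  ∂efi = fi − ei + ef,
  ∂ceg = eg − cg + ce.
The resulting 27×18 matrix has rank 17, and its Smith normal form has invariant factors (1,1,1,1,1,1,1,1,1,1,1,1,1,1,1,1,1).

Now H_k = ker ∂_k / im ∂_{k+1}, so:

  H_0: rank C_0 − rank ∂_1 = 9 − 8 = 1, and the invariant factors of ∂_1 are all 1, so H_0 ≅ Z.
  H_1: rank ker ∂_1 − rank ∂_2 = (27 − 8) − 17 = 2, and the invariant factors of ∂_2 are all 1, so H_1 ≅ Z^2.
  H_2: rank ker ∂_2 − rank ∂_3 = (18 − 17) − 0 = 1, and there is no ∂_3, so H_2 ≅ Z.

As a check, the Euler characteristic is 9 − 27 + 18 = 0, which agrees with 1 − 2 + 1 = 0.

H_0 ≅ Z,  H_1 ≅ Z^2,  H_2 ≅ Z.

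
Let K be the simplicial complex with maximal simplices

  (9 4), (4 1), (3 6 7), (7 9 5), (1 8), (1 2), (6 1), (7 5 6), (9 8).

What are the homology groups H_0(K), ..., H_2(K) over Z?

H_0 = Z,  H_1 = Z^2,  H_2 = 0.

Fix the vertex order 1 < 2 < 3 < 4 < 5 < 6 < 7 < 8 < 9 and write every simplex with vertices in increasing order. Then dim K = 2 and the simplices of K are:

  0-simplices (9): [1], [2], [3], [4], [5], [6], [7], [8], [9]
  1-simplices (13): [1,2], [1,4], [1,6], [1,8], [3,6], [3,7], [4,9], [5,6], [5,7], [5,9], [6,7], [7,9], [8,9]
  2-simplices (3): [3,6,7], [5,6,7], [5,7,9]

giving chain groups C_0 ≅ Z^9, C_1 ≅ Z^13, C_2 ≅ Z^3.

∂_1: C_1 → C_0 sends each edge [p,q] (with p < q) to q − p. For instance
  ∂[3,6] = [6] − [3].
The resulting 9×13 matrix has rank 8, and its Smith normal form has invariant factors (1,1,1,1,1,1,1,1).

Boundary ∂_2: C_2 → C_1 maps a triangle to the signed sum of its edges. For instance
  ∂[5,6,7] = [6,7] − [5,7] + [5,6],
  ∂[5,7,9] = [7,9] − [5,9] + [5,7].
This gives a 13×3 integer matrix of rank 3; reducing to Smith normal form yields diagonal entries (1,1,1).

Computing H_k = (kernel of ∂_k) / (image of ∂_{k+1}):

  H_0: rank C_0 − rank ∂_1 = 9 − 8 = 1, and the invariant factors of ∂_1 are all 1, so H_0 ≅ Z.
  H_1: rank ker ∂_1 − rank ∂_2 = (13 − 8) − 3 = 2, and the invariant factors of ∂_2 are all 1, so H_1 ≅ Z^2.
  H_2: rank ker ∂_2 − rank ∂_3 = (3 − 3) − 0 = 0, and there is no ∂_3, so H_2 ≅ 0.

As a check, the Euler characteristic is 9 − 13 + 3 = -1, which agrees with 1 − 2 + 0 = -1.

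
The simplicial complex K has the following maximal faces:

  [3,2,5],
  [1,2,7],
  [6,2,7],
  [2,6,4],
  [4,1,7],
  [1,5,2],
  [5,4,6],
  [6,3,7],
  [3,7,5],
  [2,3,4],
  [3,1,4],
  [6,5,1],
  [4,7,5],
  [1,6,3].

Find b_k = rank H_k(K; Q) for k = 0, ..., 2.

b_0 = 1, b_1 = 2, b_2 = 1.

We work with the vertex ordering 1 < 2 < 3 < 4 < 5 < 6 < 7. The simplices of K, each written with vertices in increasing order, are:

  0-simplices (7): [1], [2], [3], [4], [5], [6], [7]
  1-simplices (21): [1,2], [1,3], [1,4], [1,5], [1,6], [1,7], [2,3], [2,4], [2,5], [2,6], [2,7], [3,4], [3,5], [3,6], [3,7], [4,5], [4,6], [4,7], [5,6], [5,7], [6,7]
  2-simplices (14): [1,2,5], [1,2,7], [1,3,4], [1,3,6], [1,4,7], [1,5,6], [2,3,4], [2,3,5], [2,4,6], [2,6,7], [3,5,7], [3,6,7], [4,5,6], [4,5,7]

so the chain groups are C_0 ≅ Z^7, C_1 ≅ Z^21, C_2 ≅ Z^14.

The boundary map ∂_1: C_1 → C_0 is given by ∂[p,q] = [q] − [p]. For instance
  ∂[3,6] = [6] − [3].
The resulting 7×21 matrix has rank 6, and its Smith normal form has invariant factors (1,1,1,1,1,1).

The boundary map ∂_2: C_2 → C_1 maps a triangle to the signed sum of its edges. For instance
  ∂[1,3,6] = [3,6] − [1,6] + [1,3],
  ∂[2,4,6] = [4,6] − [2,6] + [2,4].
This gives a 21×14 integer matrix of rank 13; reducing to Smith normal form yields diagonal entries (1,1,1,1,1,1,1,1,1,1,1,1,1).

Reading off H_k = ker ∂_k / im ∂_{k+1}:

  H_0: rank C_0 − rank ∂_1 = 7 − 6 = 1, and the invariant factors of ∂_1 are all 1, so H_0 = Z.
  H_1: rank ker ∂_1 − rank ∂_2 = (21 − 6) − 13 = 2, and the invariant factors of ∂_2 are all 1, so H_1 = Z^2.
  H_2: rank ker ∂_2 − rank ∂_3 = (14 − 13) − 0 = 1, and there is no ∂_3, so H_2 = Z.

(K is a triangulation of the torus T^2.)

Hence the Betti numbers are b_0 = 1, b_1 = 2, b_2 = 1.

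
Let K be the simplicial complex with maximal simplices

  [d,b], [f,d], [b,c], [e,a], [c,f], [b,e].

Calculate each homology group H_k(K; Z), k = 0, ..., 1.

Take the total order a < b < c < d < e < f on the vertex set. Then K (dimension 1) consists of the simplices:

  0-simplices (6): a, b, c, d, e, f
  1-simplices (6): ae, bc, bd, be, cf, df

Hence C_0 ≅ Z^6, C_1 ≅ Z^6.

The boundary map ∂_1: C_1 → C_0 is given by ∂[p,q] = [q] − [p].
As a 6×6 matrix over Z this has rank 5, with invariant factors (1,1,1,1,1).

Computing H_k = (kernel of ∂_k) / (image of ∂_{k+1}):

  H_0: rank C_0 − rank ∂_1 = 6 − 5 = 1, and the invariant factors of ∂_1 are all 1, so H_0 = Z.
  H_1: rank ker ∂_1 − rank ∂_2 = (6 − 5) − 0 = 1, and there is no ∂_2, so H_1 = Z.

H_0 = Z,  H_1 = Z.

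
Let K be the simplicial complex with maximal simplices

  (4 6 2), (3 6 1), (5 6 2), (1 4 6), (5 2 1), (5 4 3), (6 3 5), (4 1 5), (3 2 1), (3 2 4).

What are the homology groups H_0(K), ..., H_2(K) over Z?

Fix the vertex order 1 < 2 < 3 < 4 < 5 < 6 and write every simplex with vertices in increasing order. Then dim K = 2 and the simplices of K are:

  0-simplices (6): [1], [2], [3], [4], [5], [6]
  1-simplices (15): [1,2], [1,3], [1,4], [1,5], [1,6], [2,3], [2,4], [2,5], [2,6], [3,4], [3,5], [3,6], [4,5], [4,6], [5,6]
  2-simplices (10): [1,2,3], [1,2,5], [1,3,6], [1,4,5], [1,4,6], [2,3,4], [2,4,6], [2,5,6], [3,4,5], [3,5,6]

so the chain groups are C_0 ≅ Z^6, C_1 ≅ Z^15, C_2 ≅ Z^10.

∂_1: C_1 → C_0 is given by ∂[p,q] = [q] − [p]. For instance
  ∂[3,6] = [6] − [3].
This gives a 6×15 integer matrix of rank 5; reducing to Smith normal form yields diagonal entries (1,1,1,1,1).

Boundary ∂_2: C_2 → C_1 sends each 2-simplex [p,q,r] to [q,r] − [p,r] + [p,q]. For instance
  ∂[1,2,3] = [2,3] − [1,3] + [1,2],
  ∂[1,4,6] = [4,6] − [1,6] + [1,4].
As a 15×10 matrix over Z this has rank 10, with invariant factors (1,1,1,1,1,1,1,1,1,2).

Reading off H_k = ker ∂_k / im ∂_{k+1}:

  H_0: rank C_0 − rank ∂_1 = 6 − 5 = 1, and the invariant factors of ∂_1 are all 1, so H_0 = Z.
  H_1: rank ker ∂_1 − rank ∂_2 = (15 − 5) − 10 = 0, and ∂_2 has invariant factor 2 > 1, so H_1 = Z/2Z.
  H_2: rank ker ∂_2 − rank ∂_3 = (10 − 10) − 0 = 0, and there is no ∂_3, so H_2 = 0.

As a check, the Euler characteristic is 6 − 15 + 10 = 1, which agrees with 1 − 0 + 0 = 1.
(K is a triangulation of the real projective plane RP^2.)

H_0 ≅ Z,  H_1 ≅ Z/2Z,  H_2 = 0.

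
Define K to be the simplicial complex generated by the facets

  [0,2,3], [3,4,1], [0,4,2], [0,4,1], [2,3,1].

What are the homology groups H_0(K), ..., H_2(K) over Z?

H_0 = Z,  H_1 = Z,  H_2 = 0.

Fix the vertex order 0 < 1 < 2 < 3 < 4 and write every simplex with vertices in increasing order. Then dim K = 2 and the simplices of K are:

  0-simplices (5): [0], [1], [2], [3], [4]
  1-simplices (10): [0,1], [0,2], [0,3], [0,4], [1,2], [1,3], [1,4], [2,3], [2,4], [3,4]
  2-simplices (5): [0,1,4], [0,2,3], [0,2,4], [1,2,3], [1,3,4]

giving chain groups C_0 ≅ Z^5, C_1 ≅ Z^10, C_2 ≅ Z^5.

The boundary map ∂_1: C_1 → C_0 sends each edge [p,q] (with p < q) to q − p. For instance
  ∂[0,3] = [3] − [0].
This gives a 5×10 integer matrix of rank 4; reducing to Smith normal form yields diagonal entries (1,1,1,1).

∂_2: C_2 → C_1 sends each 2-simplex [p,q,r] to [q,r] − [p,r] + [p,q]. For instance
  ∂[0,1,4] = [1,4] − [0,4] + [0,1],
  ∂[0,2,3] = [2,3] − [0,3] + [0,2].
The 10×5 boundary matrix has rank 5 and Smith normal form diag(1,1,1,1,1).

Reading off H_k = ker ∂_k / im ∂_{k+1}:

  H_0: rank C_0 − rank ∂_1 = 5 − 4 = 1, and the invariant factors of ∂_1 are all 1, so H_0 = Z.
  H_1: rank ker ∂_1 − rank ∂_2 = (10 − 4) − 5 = 1, and the invariant factors of ∂_2 are all 1, so H_1 = Z.
  H_2: rank ker ∂_2 − rank ∂_3 = (5 − 5) − 0 = 0, and there is no ∂_3, so H_2 = 0.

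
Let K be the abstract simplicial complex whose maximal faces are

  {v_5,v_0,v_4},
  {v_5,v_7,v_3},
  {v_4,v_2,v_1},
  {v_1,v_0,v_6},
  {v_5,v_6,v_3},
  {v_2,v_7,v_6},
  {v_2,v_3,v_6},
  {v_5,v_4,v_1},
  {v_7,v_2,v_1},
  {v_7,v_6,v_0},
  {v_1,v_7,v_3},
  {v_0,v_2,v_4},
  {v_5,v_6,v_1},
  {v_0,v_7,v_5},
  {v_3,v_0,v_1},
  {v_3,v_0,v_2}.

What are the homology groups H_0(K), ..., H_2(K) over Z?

H_0 ≅ Z,  H_1 ≅ Z^2,  H_2 ≅ Z.

We work with the vertex ordering v_0 < v_1 < v_2 < v_3 < v_4 < v_5 < v_6 < v_7. The simplices of K, each written with vertices in increasing order, are:

  0-simplices (8): [v_0], [v_1], [v_2], [v_3], [v_4], [v_5], [v_6], [v_7]
  1-simplices (24): (24 of them)
  2-simplices (16): (16 of them)

so the chain groups are C_0 ≅ Z^8, C_1 ≅ Z^24, C_2 ≅ Z^16.

∂_1: C_1 → C_0 sends each edge [p,q] (with p < q) to q − p. For instance
  ∂[v_3,v_6] = [v_6] − [v_3].
The resulting 8×24 matrix has rank 7, and its Smith normal form has invariant factors (1,1,1,1,1,1,1).

Boundary ∂_2: C_2 → C_1 acts by ∂[p,q,r] = [q,r] − [p,r] + [p,q]. For instance
  ∂[v_1,v_2,v_4] = [v_2,v_4] − [v_1,v_4] + [v_1,v_2],
  ∂[v_0,v_1,v_6] = [v_1,v_6] − [v_0,v_6] + [v_0,v_1].
The resulting 24×16 matrix has rank 15, and its Smith normal form has invariant factors (1,1,1,1,1,1,1,1,1,1,1,1,1,1,1).

Computing H_k = (kernel of ∂_k) / (image of ∂_{k+1}):

  H_0: rank C_0 − rank ∂_1 = 8 − 7 = 1, and the invariant factors of ∂_1 are all 1, so H_0 = Z.
  H_1: rank ker ∂_1 − rank ∂_2 = (24 − 7) − 15 = 2, and the invariant factors of ∂_2 are all 1, so H_1 = Z^2.
  H_2: rank ker ∂_2 − rank ∂_3 = (16 − 15) − 0 = 1, and there is no ∂_3, so H_2 = Z.

As a check, the Euler characteristic is 8 − 24 + 16 = 0, which agrees with 1 − 2 + 1 = 0.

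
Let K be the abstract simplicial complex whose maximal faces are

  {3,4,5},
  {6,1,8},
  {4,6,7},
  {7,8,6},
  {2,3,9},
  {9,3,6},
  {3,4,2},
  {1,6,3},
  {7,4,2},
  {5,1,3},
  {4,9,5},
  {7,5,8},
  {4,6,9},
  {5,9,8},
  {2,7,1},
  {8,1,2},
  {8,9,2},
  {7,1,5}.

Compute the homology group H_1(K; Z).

Fix the vertex order 1 < 2 < 3 < 4 < 5 < 6 < 7 < 8 < 9 and write every simplex with vertices in increasing order. Then dim K = 2 and the simplices of K are:

  0-simplices (9): [1], [2], [3], [4], [5], [6], [7], [8], [9]
  1-simplices (27): (27 of them)
  2-simplices (18): [1,2,7], [1,2,8], [1,3,5], [1,3,6], [1,5,7], [1,6,8], [2,3,4], [2,3,9], [2,4,7], [2,8,9], [3,4,5], [3,6,9], [4,5,9], [4,6,7], [4,6,9], [5,7,8], [5,8,9], [6,7,8]

giving chain groups C_0 ≅ Z^9, C_1 ≅ Z^27, C_2 ≅ Z^18.

∂_1: C_1 → C_0 is given by ∂[p,q] = [q] − [p]. For instance
  ∂[3,4] = [4] − [3].
As a 9×27 matrix over Z this has rank 8, with invariant factors (1,1,1,1,1,1,1,1).

Boundary ∂_2: C_2 → C_1 acts by ∂[p,q,r] = [q,r] − [p,r] + [p,q]. For instance
  ∂[1,3,6] = [3,6] − [1,6] + [1,3],
  ∂[2,4,7] = [4,7] − [2,7] + [2,4].
As a 27×18 matrix over Z this has rank 18, with invariant factors (1,1,1,1,1,1,1,1,1,1,1,1,1,1,1,1,1,2).

Reading off H_k = ker ∂_k / im ∂_{k+1}:

  H_1: rank ker ∂_1 − rank ∂_2 = (27 − 8) − 18 = 1, and ∂_2 has invariant factor 2 > 1, so H_1 ≅ Z ⊕ Z_2.

(K is a triangulation of the Klein bottle.)

H_1 ≅ Z ⊕ Z_2.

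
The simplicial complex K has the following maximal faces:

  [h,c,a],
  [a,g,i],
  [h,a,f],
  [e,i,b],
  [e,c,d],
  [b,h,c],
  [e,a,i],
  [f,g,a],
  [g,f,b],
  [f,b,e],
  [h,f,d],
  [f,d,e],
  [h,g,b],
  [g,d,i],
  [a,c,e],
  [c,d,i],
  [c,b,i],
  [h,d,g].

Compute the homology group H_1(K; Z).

Take the total order a < b < c < d < e < f < g < h < i on the vertex set. Then K (dimension 2) consists of the simplices:

  0-simplices (9): a, b, c, d, e, f, g, h, i
  1-simplices (27): ac, ae, af, ag, ah, ai, bc, be, bf, bg, bh, bi, cd, ce, ch, ci, de, df, dg, dh, di, ef, ei, fg, fh, gh, gi
  2-simplices (18): ace, ach, aei, afg, afh, agi, bch, bci, bef, bei, bfg, bgh, cde, cdi, def, dfh, dgh, dgi

so the chain groups are C_0 ≅ Z^9, C_1 ≅ Z^27, C_2 ≅ Z^18.

∂_1: C_1 → C_0 maps an edge to its endpoints' difference, ∂[p,q] = q − p. For instance
  ∂de = e − d.
The resulting 9×27 matrix has rank 8, and its Smith normal form has invariant factors (1,1,1,1,1,1,1,1).

∂_2: C_2 → C_1 maps a triangle to the signed sum of its edges. For instance
  ∂bfg = fg − bg + bf,
  ∂ace = ce − ae + ac.
As a 27×18 matrix over Z this has rank 18, with invariant factors (1,1,1,1,1,1,1,1,1,1,1,1,1,1,1,1,1,2).

From H_k ≅ ker(∂_k) / im(∂_{k+1}) we obtain:

  H_1: rank ker ∂_1 − rank ∂_2 = (27 − 8) − 18 = 1, and ∂_2 has invariant factor 2 > 1, so H_1 ≅ Z ⊕ Z/2.

H_1 = Z ⊕ Z/2.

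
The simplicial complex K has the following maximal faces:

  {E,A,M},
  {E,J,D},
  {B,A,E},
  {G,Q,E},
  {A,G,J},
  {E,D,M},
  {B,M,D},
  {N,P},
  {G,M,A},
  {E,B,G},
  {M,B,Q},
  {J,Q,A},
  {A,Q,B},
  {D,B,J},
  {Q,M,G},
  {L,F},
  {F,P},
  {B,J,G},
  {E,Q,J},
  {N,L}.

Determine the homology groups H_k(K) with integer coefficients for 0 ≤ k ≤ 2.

Take the total order A < B < D < E < F < G < J < L < M < N < P < Q on the vertex set. Then K (dimension 2) consists of the simplices:

  0-simplices (12): A, B, D, E, F, G, J, L, M, N, P, Q
  1-simplices (28): AB, AE, AG, AJ, AM, AQ, BD, BE, BG, BJ, BM, BQ, DE, DJ, DM, EG, EJ, EM, EQ, FL, FP, GJ, GM, GQ, JQ, LN, MQ, NP
  2-simplices (16): ABE, ABQ, AEM, AGJ, AGM, AJQ, BDJ, BDM, BEG, BGJ, BMQ, DEJ, DEM, EGQ, EJQ, GMQ

so the chain groups are C_0 ≅ Z^12, C_1 ≅ Z^28, C_2 ≅ Z^16.

The boundary map ∂_1: C_1 → C_0 maps an edge to its endpoints' difference, ∂[p,q] = q − p. For instance
  ∂DE = E − D.
This gives a 12×28 integer matrix of rank 10; reducing to Smith normal form yields diagonal entries (1,1,1,1,1,1,1,1,1,1).

∂_2: C_2 → C_1 maps a triangle to the signed sum of its edges. For instance
  ∂BDM = DM − BM + BD,
  ∂BMQ = MQ − BQ + BM.
As a 28×16 matrix over Z this has rank 15, with invariant factors (1,1,1,1,1,1,1,1,1,1,1,1,1,1,1).

From H_k ≅ ker(∂_k) / im(∂_{k+1}) we obtain:

  H_0: rank C_0 − rank ∂_1 = 12 − 10 = 2, and the invariant factors of ∂_1 are all 1, so H_0 ≅ Z^2.
  H_1: rank ker ∂_1 − rank ∂_2 = (28 − 10) − 15 = 3, and the invariant factors of ∂_2 are all 1, so H_1 ≅ Z^3.
  H_2: rank ker ∂_2 − rank ∂_3 = (16 − 15) − 0 = 1, and there is no ∂_3, so H_2 ≅ Z.

As a check, the Euler characteristic is 12 − 28 + 16 = 0, which agrees with 2 − 3 + 1 = 0.
(K is a triangulation of the disjoint union of the circle S^1 and the torus T^2.)

H_0 ≅ Z^2,  H_1 ≅ Z^3,  H_2 ≅ Z.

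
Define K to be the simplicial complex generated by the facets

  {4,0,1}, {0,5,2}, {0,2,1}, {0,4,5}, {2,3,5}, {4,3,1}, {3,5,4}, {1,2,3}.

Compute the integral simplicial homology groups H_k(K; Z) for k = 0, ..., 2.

We work with the vertex ordering 0 < 1 < 2 < 3 < 4 < 5. The simplices of K, each written with vertices in increasing order, are:

  0-simplices (6): [0], [1], [2], [3], [4], [5]
  1-simplices (12): [0,1], [0,2], [0,4], [0,5], [1,2], [1,3], [1,4], [2,3], [2,5], [3,4], [3,5], [4,5]
  2-simplices (8): [0,1,2], [0,1,4], [0,2,5], [0,4,5], [1,2,3], [1,3,4], [2,3,5], [3,4,5]

so the chain groups are C_0 ≅ Z^6, C_1 ≅ Z^12, C_2 ≅ Z^8.

The boundary map ∂_1: C_1 → C_0 is given by ∂[p,q] = [q] − [p]. For instance
  ∂[4,5] = [5] − [4].
This gives a 6×12 integer matrix of rank 5; reducing to Smith normal form yields diagonal entries (1,1,1,1,1).

∂_2: C_2 → C_1 maps a triangle to the signed sum of its edges. For instance
  ∂[0,1,2] = [1,2] − [0,2] + [0,1],
  ∂[1,3,4] = [3,4] − [1,4] + [1,3].
The 12×8 boundary matrix has rank 7 and Smith normal form diag(1,1,1,1,1,1,1).

Computing H_k = (kernel of ∂_k) / (image of ∂_{k+1}):

  H_0: rank C_0 − rank ∂_1 = 6 − 5 = 1, and the invariant factors of ∂_1 are all 1, so H_0 = Z.
  H_1: rank ker ∂_1 − rank ∂_2 = (12 − 5) − 7 = 0, and the invariant factors of ∂_2 are all 1, so H_1 = 0.
  H_2: rank ker ∂_2 − rank ∂_3 = (8 − 7) − 0 = 1, and there is no ∂_3, so H_2 = Z.

(K is a triangulation of the 2-sphere S^2.)

H_0 ≅ Z,  H_1 = 0,  H_2 ≅ Z.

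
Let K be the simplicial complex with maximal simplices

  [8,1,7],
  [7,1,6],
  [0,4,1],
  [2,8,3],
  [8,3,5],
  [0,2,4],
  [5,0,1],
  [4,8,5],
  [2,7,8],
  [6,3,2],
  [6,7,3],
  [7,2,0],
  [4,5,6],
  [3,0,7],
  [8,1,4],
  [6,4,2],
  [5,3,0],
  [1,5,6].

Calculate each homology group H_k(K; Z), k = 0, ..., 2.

Take the total order 0 < 1 < 2 < 3 < 4 < 5 < 6 < 7 < 8 on the vertex set. Then K (dimension 2) consists of the simplices:

  0-simplices (9): [0], [1], [2], [3], [4], [5], [6], [7], [8]
  1-simplices (27): (27 of them)
  2-simplices (18): [0,1,4], [0,1,5], [0,2,4], [0,2,7], [0,3,5], [0,3,7], [1,4,8], [1,5,6], [1,6,7], [1,7,8], [2,3,6], [2,3,8], [2,4,6], [2,7,8], [3,5,8], [3,6,7], [4,5,6], [4,5,8]

giving chain groups C_0 ≅ Z^9, C_1 ≅ Z^27, C_2 ≅ Z^18.

The boundary map ∂_1: C_1 → C_0 is given by ∂[p,q] = [q] − [p]. For instance
  ∂[5,8] = [8] − [5].
As a 9×27 matrix over Z this has rank 8, with invariant factors (1,1,1,1,1,1,1,1).

The boundary map ∂_2: C_2 → C_1 acts by ∂[p,q,r] = [q,r] − [p,r] + [p,q]. For instance
  ∂[3,6,7] = [6,7] − [3,7] + [3,6],
  ∂[2,7,8] = [7,8] − [2,8] + [2,7].
The resulting 27×18 matrix has rank 18, and its Smith normal form has invariant factors (1,1,1,1,1,1,1,1,1,1,1,1,1,1,1,1,1,2).

Now H_k = ker ∂_k / im ∂_{k+1}, so:

  H_0: rank C_0 − rank ∂_1 = 9 − 8 = 1, and the invariant factors of ∂_1 are all 1, so H_0 ≅ Z.
  H_1: rank ker ∂_1 − rank ∂_2 = (27 − 8) − 18 = 1, and ∂_2 has invariant factor 2 > 1, so H_1 ≅ Z ⊕ Z_2.
  H_2: rank ker ∂_2 − rank ∂_3 = (18 − 18) − 0 = 0, and there is no ∂_3, so H_2 ≅ 0.

As a check, the Euler characteristic is 9 − 27 + 18 = 0, which agrees with 1 − 1 + 0 = 0.

H_0 ≅ Z,  H_1 ≅ Z ⊕ Z_2,  H_2 = 0.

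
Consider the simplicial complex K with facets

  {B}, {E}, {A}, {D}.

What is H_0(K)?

We work with the vertex ordering A < B < D < E. The simplices of K, each written with vertices in increasing order, are:

  0-simplices (4): A, B, D, E

Hence C_0 ≅ Z^4.

Now H_k = ker ∂_k / im ∂_{k+1}, so:

  H_0: rank C_0 − rank ∂_1 = 4 − 0 = 4, and there is no ∂_1, so H_0 = Z^4.

H_0 ≅ Z^4.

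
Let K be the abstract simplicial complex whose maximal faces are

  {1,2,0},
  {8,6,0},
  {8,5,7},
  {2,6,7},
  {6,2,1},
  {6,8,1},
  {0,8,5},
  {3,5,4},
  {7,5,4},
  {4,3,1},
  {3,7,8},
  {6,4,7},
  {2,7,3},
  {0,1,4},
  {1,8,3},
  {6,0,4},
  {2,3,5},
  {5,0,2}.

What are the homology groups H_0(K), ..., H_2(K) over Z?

Fix the vertex order 0 < 1 < 2 < 3 < 4 < 5 < 6 < 7 < 8 and write every simplex with vertices in increasing order. Then dim K = 2 and the simplices of K are:

  0-simplices (9): [0], [1], [2], [3], [4], [5], [6], [7], [8]
  1-simplices (27): (27 of them)
  2-simplices (18): [0,1,2], [0,1,4], [0,2,5], [0,4,6], [0,5,8], [0,6,8], [1,2,6], [1,3,4], [1,3,8], [1,6,8], [2,3,5], [2,3,7], [2,6,7], [3,4,5], [3,7,8], [4,5,7], [4,6,7], [5,7,8]

so the chain groups are C_0 ≅ Z^9, C_1 ≅ Z^27, C_2 ≅ Z^18.

∂_1: C_1 → C_0 is given by ∂[p,q] = [q] − [p]. For instance
  ∂[5,7] = [7] − [5].
This gives a 9×27 integer matrix of rank 8; reducing to Smith normal form yields diagonal entries (1,1,1,1,1,1,1,1).

The boundary map ∂_2: C_2 → C_1 sends each 2-simplex [p,q,r] to [q,r] − [p,r] + [p,q]. For instance
  ∂[0,1,4] = [1,4] − [0,4] + [0,1],
  ∂[1,2,6] = [2,6] − [1,6] + [1,2].
The resulting 27×18 matrix has rank 18, and its Smith normal form has invariant factors (1,1,1,1,1,1,1,1,1,1,1,1,1,1,1,1,1,2).

Reading off H_k = ker ∂_k / im ∂_{k+1}:

  H_0: rank C_0 − rank ∂_1 = 9 − 8 = 1, and the invariant factors of ∂_1 are all 1, so H_0 ≅ Z.
  H_1: rank ker ∂_1 − rank ∂_2 = (27 − 8) − 18 = 1, and ∂_2 has invariant factor 2 > 1, so H_1 ≅ Z ⊕ Z/2Z.
  H_2: rank ker ∂_2 − rank ∂_3 = (18 − 18) − 0 = 0, and there is no ∂_3, so H_2 ≅ 0.

H_0 ≅ Z,  H_1 ≅ Z ⊕ Z/2Z,  H_2 = 0.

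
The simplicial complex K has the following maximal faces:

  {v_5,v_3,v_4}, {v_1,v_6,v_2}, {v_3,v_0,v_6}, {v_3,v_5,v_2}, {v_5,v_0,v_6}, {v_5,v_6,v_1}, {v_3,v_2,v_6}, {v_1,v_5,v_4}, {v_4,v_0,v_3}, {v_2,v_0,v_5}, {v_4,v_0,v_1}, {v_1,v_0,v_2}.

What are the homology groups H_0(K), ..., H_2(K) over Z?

H_0 ≅ Z,  H_1 ≅ Z/2,  H_2 = 0.

K has 7 vertices, 18 edges, 12 triangles.
rank ∂_0 = 0, rank ∂_1 = 6 ⇒ b_0 = 7 − 0 − 6 = 1; all invariant factors of ∂_1 are 1 so no torsion. So H_0 = Z.
rank ∂_1 = 6, rank ∂_2 = 12 ⇒ b_1 = 18 − 6 − 12 = 0; ∂_2 has invariant factor(s) [2] giving torsion. So H_1 = Z/2.
rank ∂_2 = 12, rank ∂_3 = 0 ⇒ b_2 = 12 − 12 − 0 = 0. So H_2 = 0.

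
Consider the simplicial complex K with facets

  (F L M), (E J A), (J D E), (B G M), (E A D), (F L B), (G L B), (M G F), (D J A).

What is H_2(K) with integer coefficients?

We work with the vertex ordering A < B < D < E < F < G < J < L < M. The simplices of K, each written with vertices in increasing order, are:

  0-simplices (9): A, B, D, E, F, G, J, L, M
  1-simplices (16): AD, AE, AJ, BF, BG, BL, BM, DE, DJ, EJ, FG, FL, FM, GL, GM, LM
  2-simplices (9): ADE, ADJ, AEJ, BFL, BGL, BGM, DEJ, FGM, FLM

Hence C_0 ≅ Z^9, C_1 ≅ Z^16, C_2 ≅ Z^9.

∂_1: C_1 → C_0 sends each edge [p,q] (with p < q) to q − p.
This gives a 9×16 integer matrix of rank 7; reducing to Smith normal form yields diagonal entries (1,1,1,1,1,1,1).

The boundary map ∂_2: C_2 → C_1 acts by ∂[p,q,r] = [q,r] − [p,r] + [p,q]. For instance
  ∂DEJ = EJ − DJ + DE,
  ∂BFL = FL − BL + BF.
The 16×9 boundary matrix has rank 8 and Smith normal form diag(1,1,1,1,1,1,1,1).

Computing H_k = (kernel of ∂_k) / (image of ∂_{k+1}):

  H_2: rank ker ∂_2 − rank ∂_3 = (9 − 8) − 0 = 1, and there is no ∂_3, so H_2 ≅ Z.

H_2 = Z.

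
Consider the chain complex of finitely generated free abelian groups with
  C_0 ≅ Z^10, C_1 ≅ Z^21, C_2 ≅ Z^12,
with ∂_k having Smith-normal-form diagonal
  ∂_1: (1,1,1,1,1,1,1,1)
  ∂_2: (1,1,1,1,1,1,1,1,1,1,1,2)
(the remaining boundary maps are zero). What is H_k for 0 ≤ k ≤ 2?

H_0: b_0 = 10 − 0 − 8 = 2; torsion from ∂_1 factors > 1: none. So H_0 ≅ Z^2.
H_1: b_1 = 21 − 8 − 12 = 1; torsion from ∂_2 factors > 1: [2]. So H_1 ≅ Z × Z/2.
H_2: b_2 = 12 − 12 − 0 = 0; torsion from ∂_3 factors > 1: none. So H_2 ≅ 0.

H_0 ≅ Z^2,  H_1 ≅ Z × Z/2,  H_2 = 0.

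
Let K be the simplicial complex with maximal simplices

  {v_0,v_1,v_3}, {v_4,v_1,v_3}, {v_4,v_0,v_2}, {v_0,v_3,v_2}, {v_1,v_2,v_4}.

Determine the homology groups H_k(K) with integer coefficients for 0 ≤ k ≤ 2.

H_0 = Z,  H_1 = Z,  H_2 = 0.

Order the vertices as v_0 < v_1 < v_2 < v_3 < v_4. Listing each simplex with vertices in this order, K has dimension 2 with simplices:

  0-simplices (5): [v_0], [v_1], [v_2], [v_3], [v_4]
  1-simplices (10): [v_0,v_1], [v_0,v_2], [v_0,v_3], [v_0,v_4], [v_1,v_2], [v_1,v_3], [v_1,v_4], [v_2,v_3], [v_2,v_4], [v_3,v_4]
  2-simplices (5): [v_0,v_1,v_3], [v_0,v_2,v_3], [v_0,v_2,v_4], [v_1,v_2,v_4], [v_1,v_3,v_4]

Hence C_0 ≅ Z^5, C_1 ≅ Z^10, C_2 ≅ Z^5.

∂_1: C_1 → C_0 sends each edge [p,q] (with p < q) to q − p.
As a 5×10 matrix over Z this has rank 4, with invariant factors (1,1,1,1).

Boundary ∂_2: C_2 → C_1 acts by ∂[p,q,r] = [q,r] − [p,r] + [p,q]. For instance
  ∂[v_0,v_1,v_3] = [v_1,v_3] − [v_0,v_3] + [v_0,v_1],
  ∂[v_0,v_2,v_4] = [v_2,v_4] − [v_0,v_4] + [v_0,v_2].
This gives a 10×5 integer matrix of rank 5; reducing to Smith normal form yields diagonal entries (1,1,1,1,1).

From H_k ≅ ker(∂_k) / im(∂_{k+1}) we obtain:

  H_0: rank C_0 − rank ∂_1 = 5 − 4 = 1, and the invariant factors of ∂_1 are all 1, so H_0 ≅ Z.
  H_1: rank ker ∂_1 − rank ∂_2 = (10 − 4) − 5 = 1, and the invariant factors of ∂_2 are all 1, so H_1 ≅ Z.
  H_2: rank ker ∂_2 − rank ∂_3 = (5 − 5) − 0 = 0, and there is no ∂_3, so H_2 ≅ 0.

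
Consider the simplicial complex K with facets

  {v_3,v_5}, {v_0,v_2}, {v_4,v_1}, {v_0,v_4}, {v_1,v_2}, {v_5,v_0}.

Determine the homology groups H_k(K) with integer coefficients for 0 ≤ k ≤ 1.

K has 6 vertices, 6 edges.
rank ∂_0 = 0, rank ∂_1 = 5 ⇒ b_0 = 6 − 0 − 5 = 1; all invariant factors of ∂_1 are 1 so no torsion. So H_0 = Z.
rank ∂_1 = 5, rank ∂_2 = 0 ⇒ b_1 = 6 − 5 − 0 = 1. So H_1 = Z.

H_0 = Z,  H_1 = Z.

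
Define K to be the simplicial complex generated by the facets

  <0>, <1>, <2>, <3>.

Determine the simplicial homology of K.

Fix the vertex order 0 < 1 < 2 < 3 and write every simplex with vertices in increasing order. Then dim K = 0 and the simplices of K are:

  0-simplices (4): [0], [1], [2], [3]

Hence C_0 ≅ Z^4.

Now H_k = ker ∂_k / im ∂_{k+1}, so:

  H_0: rank C_0 − rank ∂_1 = 4 − 0 = 4, and there is no ∂_1, so H_0 = Z^4.

H_0 ≅ Z^4.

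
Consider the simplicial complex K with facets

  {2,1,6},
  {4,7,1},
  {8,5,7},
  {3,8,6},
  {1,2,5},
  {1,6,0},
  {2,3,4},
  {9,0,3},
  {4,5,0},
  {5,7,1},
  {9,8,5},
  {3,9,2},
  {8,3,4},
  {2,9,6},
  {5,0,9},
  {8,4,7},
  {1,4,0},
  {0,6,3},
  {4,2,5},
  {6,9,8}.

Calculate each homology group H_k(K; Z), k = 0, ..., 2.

Fix the vertex order 0 < 1 < 2 < 3 < 4 < 5 < 6 < 7 < 8 < 9 and write every simplex with vertices in increasing order. Then dim K = 2 and the simplices of K are:

  0-simplices (10): [0], [1], [2], [3], [4], [5], [6], [7], [8], [9]
  1-simplices (30): (30 of them)
  2-simplices (20): (20 of them)

giving chain groups C_0 ≅ Z^10, C_1 ≅ Z^30, C_2 ≅ Z^20.

The boundary map ∂_1: C_1 → C_0 sends each edge [p,q] (with p < q) to q − p.
The 10×30 boundary matrix has rank 9 and Smith normal form diag(1,1,1,1,1,1,1,1,1).

∂_2: C_2 → C_1 sends each 2-simplex [p,q,r] to [q,r] − [p,r] + [p,q]. For instance
  ∂[0,3,6] = [3,6] − [0,6] + [0,3],
  ∂[2,4,5] = [4,5] − [2,5] + [2,4].
The resulting 30×20 matrix has rank 20, and its Smith normal form has invariant factors (1,1,1,1,1,1,1,1,1,1,1,1,1,1,1,1,1,1,1,2).

From H_k ≅ ker(∂_k) / im(∂_{k+1}) we obtain:

  H_0: rank C_0 − rank ∂_1 = 10 − 9 = 1, and the invariant factors of ∂_1 are all 1, so H_0 = Z.
  H_1: rank ker ∂_1 − rank ∂_2 = (30 − 9) − 20 = 1, and ∂_2 has invariant factor 2 > 1, so H_1 = Z ⊕ Z/2.
  H_2: rank ker ∂_2 − rank ∂_3 = (20 − 20) − 0 = 0, and there is no ∂_3, so H_2 = 0.

As a check, the Euler characteristic is 10 − 30 + 20 = 0, which agrees with 1 − 1 + 0 = 0.

H_0 ≅ Z,  H_1 ≅ Z ⊕ Z/2,  H_2 = 0.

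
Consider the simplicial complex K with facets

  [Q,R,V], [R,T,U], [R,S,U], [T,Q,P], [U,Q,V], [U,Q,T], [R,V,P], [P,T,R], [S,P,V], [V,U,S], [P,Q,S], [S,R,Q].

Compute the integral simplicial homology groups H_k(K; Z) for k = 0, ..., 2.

H_0 ≅ Z,  H_1 ≅ Z/2,  H_2 = 0.

Order the vertices as P < Q < R < S < T < U < V. Listing each simplex with vertices in this order, K has dimension 2 with simplices:

  0-simplices (7): P, Q, R, S, T, U, V
  1-simplices (18): PQ, PR, PS, PT, PV, QR, QS, QT, QU, QV, RS, RT, RU, RV, SU, SV, TU, UV
  2-simplices (12): PQS, PQT, PRT, PRV, PSV, QRS, QRV, QTU, QUV, RSU, RTU, SUV

so the chain groups are C_0 ≅ Z^7, C_1 ≅ Z^18, C_2 ≅ Z^12.

Boundary ∂_1: C_1 → C_0 maps an edge to its endpoints' difference, ∂[p,q] = q − p. For instance
  ∂QR = R − Q.
The resulting 7×18 matrix has rank 6, and its Smith normal form has invariant factors (1,1,1,1,1,1).

The boundary map ∂_2: C_2 → C_1 sends each 2-simplex [p,q,r] to [q,r] − [p,r] + [p,q]. For instance
  ∂PRT = RT − PT + PR,
  ∂RTU = TU − RU + RT.
This gives a 18×12 integer matrix of rank 12; reducing to Smith normal form yields diagonal entries (1,1,1,1,1,1,1,1,1,1,1,2).

Reading off H_k = ker ∂_k / im ∂_{k+1}:

  H_0: rank C_0 − rank ∂_1 = 7 − 6 = 1, and the invariant factors of ∂_1 are all 1, so H_0 = Z.
  H_1: rank ker ∂_1 − rank ∂_2 = (18 − 6) − 12 = 0, and ∂_2 has invariant factor 2 > 1, so H_1 = Z/2.
  H_2: rank ker ∂_2 − rank ∂_3 = (12 − 12) − 0 = 0, and there is no ∂_3, so H_2 = 0.

(K is a triangulation of the real projective plane RP^2.)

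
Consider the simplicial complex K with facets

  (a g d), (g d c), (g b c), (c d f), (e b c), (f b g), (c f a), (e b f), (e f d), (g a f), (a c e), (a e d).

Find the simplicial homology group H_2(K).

H_2 ≅ 0.

Fix the vertex order a < b < c < d < e < f < g and write every simplex with vertices in increasing order. Then dim K = 2 and the simplices of K are:

  0-simplices (7): a, b, c, d, e, f, g
  1-simplices (18): ac, ad, ae, af, ag, bc, be, bf, bg, cd, ce, cf, cg, de, df, dg, ef, fg
  2-simplices (12): ace, acf, ade, adg, afg, bce, bcg, bef, bfg, cdf, cdg, def

Hence C_0 ≅ Z^7, C_1 ≅ Z^18, C_2 ≅ Z^12.

Boundary ∂_1: C_1 → C_0 is given by ∂[p,q] = [q] − [p]. For instance
  ∂cg = g − c.
The 7×18 boundary matrix has rank 6 and Smith normal form diag(1,1,1,1,1,1).

∂_2: C_2 → C_1 acts by ∂[p,q,r] = [q,r] − [p,r] + [p,q]. For instance
  ∂ace = ce − ae + ac,
  ∂bef = ef − bf + be.
The resulting 18×12 matrix has rank 12, and its Smith normal form has invariant factors (1,1,1,1,1,1,1,1,1,1,1,2).

From H_k ≅ ker(∂_k) / im(∂_{k+1}) we obtain:

  H_2: rank ker ∂_2 − rank ∂_3 = (12 − 12) − 0 = 0, and there is no ∂_3, so H_2 ≅ 0.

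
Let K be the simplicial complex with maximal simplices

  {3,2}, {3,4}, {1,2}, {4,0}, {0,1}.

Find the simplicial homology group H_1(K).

K has 5 vertices, 5 edges.
rank ∂_1 = 4, rank ∂_2 = 0 ⇒ b_1 = 5 − 4 − 0 = 1. So H_1 = Z.

H_1 ≅ Z.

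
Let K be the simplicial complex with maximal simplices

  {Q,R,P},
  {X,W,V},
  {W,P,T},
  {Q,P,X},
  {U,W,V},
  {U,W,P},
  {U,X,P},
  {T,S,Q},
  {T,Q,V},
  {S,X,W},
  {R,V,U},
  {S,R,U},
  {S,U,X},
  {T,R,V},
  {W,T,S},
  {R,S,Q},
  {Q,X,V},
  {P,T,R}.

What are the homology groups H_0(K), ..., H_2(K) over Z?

K has 9 vertices, 27 edges, 18 triangles.
rank ∂_0 = 0, rank ∂_1 = 8 ⇒ b_0 = 9 − 0 − 8 = 1; all invariant factors of ∂_1 are 1 so no torsion. So H_0 ≅ Z.
rank ∂_1 = 8, rank ∂_2 = 18 ⇒ b_1 = 27 − 8 − 18 = 1; ∂_2 has invariant factor(s) [2] giving torsion. So H_1 ≅ Z ⊕ Z/2.
rank ∂_2 = 18, rank ∂_3 = 0 ⇒ b_2 = 18 − 18 − 0 = 0. So H_2 ≅ 0.

H_0 = Z,  H_1 = Z ⊕ Z/2,  H_2 = 0.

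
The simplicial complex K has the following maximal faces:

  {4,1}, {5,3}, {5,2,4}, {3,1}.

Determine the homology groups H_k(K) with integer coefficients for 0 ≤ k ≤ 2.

Fix the vertex order 1 < 2 < 3 < 4 < 5 and write every simplex with vertices in increasing order. Then dim K = 2 and the simplices of K are:

  0-simplices (5): [1], [2], [3], [4], [5]
  1-simplices (6): [1,3], [1,4], [2,4], [2,5], [3,5], [4,5]
  2-simplices (1): [2,4,5]

Hence C_0 ≅ Z^5, C_1 ≅ Z^6, C_2 ≅ Z^1.

Boundary ∂_1: C_1 → C_0 maps an edge to its endpoints' difference, ∂[p,q] = q − p. For instance
  ∂[3,5] = [5] − [3].
The resulting 5×6 matrix has rank 4, and its Smith normal form has invariant factors (1,1,1,1).

The boundary map ∂_2: C_2 → C_1 maps a triangle to the signed sum of its edges. For instance
  ∂[2,4,5] = [4,5] − [2,5] + [2,4].
This gives a 6×1 integer matrix of rank 1; reducing to Smith normal form yields diagonal entries (1).

From H_k ≅ ker(∂_k) / im(∂_{k+1}) we obtain:

  H_0: rank C_0 − rank ∂_1 = 5 − 4 = 1, and the invariant factors of ∂_1 are all 1, so H_0 = Z.
  H_1: rank ker ∂_1 − rank ∂_2 = (6 − 4) − 1 = 1, and the invariant factors of ∂_2 are all 1, so H_1 = Z.
  H_2: rank ker ∂_2 − rank ∂_3 = (1 − 1) − 0 = 0, and there is no ∂_3, so H_2 = 0.

H_0 ≅ Z,  H_1 ≅ Z,  H_2 = 0.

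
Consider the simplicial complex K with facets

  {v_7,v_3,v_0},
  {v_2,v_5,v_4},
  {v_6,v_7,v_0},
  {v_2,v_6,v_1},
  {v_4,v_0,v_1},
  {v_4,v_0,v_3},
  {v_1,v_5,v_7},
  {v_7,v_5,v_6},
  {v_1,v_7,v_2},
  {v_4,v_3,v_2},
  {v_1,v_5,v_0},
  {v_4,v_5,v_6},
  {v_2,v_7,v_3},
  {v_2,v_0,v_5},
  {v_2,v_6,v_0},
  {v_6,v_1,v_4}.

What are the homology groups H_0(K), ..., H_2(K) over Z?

H_0 ≅ Z,  H_1 ≅ Z^2,  H_2 ≅ Z.

K has 8 vertices, 24 edges, 16 triangles.
rank ∂_0 = 0, rank ∂_1 = 7 ⇒ b_0 = 8 − 0 − 7 = 1; all invariant factors of ∂_1 are 1 so no torsion. So H_0 = Z.
rank ∂_1 = 7, rank ∂_2 = 15 ⇒ b_1 = 24 − 7 − 15 = 2; all invariant factors of ∂_2 are 1 so no torsion. So H_1 = Z^2.
rank ∂_2 = 15, rank ∂_3 = 0 ⇒ b_2 = 16 − 15 − 0 = 1. So H_2 = Z.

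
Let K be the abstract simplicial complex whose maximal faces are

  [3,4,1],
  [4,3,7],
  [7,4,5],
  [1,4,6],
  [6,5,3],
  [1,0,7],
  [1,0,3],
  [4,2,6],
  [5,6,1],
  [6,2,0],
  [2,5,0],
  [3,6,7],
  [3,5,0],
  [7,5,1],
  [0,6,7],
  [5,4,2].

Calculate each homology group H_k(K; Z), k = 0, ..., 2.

K has 8 vertices, 24 edges, 16 triangles.
rank ∂_0 = 0, rank ∂_1 = 7 ⇒ b_0 = 8 − 0 − 7 = 1; all invariant factors of ∂_1 are 1 so no torsion. So H_0 ≅ Z.
rank ∂_1 = 7, rank ∂_2 = 15 ⇒ b_1 = 24 − 7 − 15 = 2; all invariant factors of ∂_2 are 1 so no torsion. So H_1 ≅ Z^2.
rank ∂_2 = 15, rank ∂_3 = 0 ⇒ b_2 = 16 − 15 − 0 = 1. So H_2 ≅ Z.

H_0 = Z,  H_1 = Z^2,  H_2 = Z.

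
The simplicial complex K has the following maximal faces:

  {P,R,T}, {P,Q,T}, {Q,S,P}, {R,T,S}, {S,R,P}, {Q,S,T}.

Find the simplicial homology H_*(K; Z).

H_0 ≅ Z,  H_1 = 0,  H_2 ≅ Z.

Fix the vertex order P < Q < R < S < T and write every simplex with vertices in increasing order. Then dim K = 2 and the simplices of K are:

  0-simplices (5): P, Q, R, S, T
  1-simplices (9): PQ, PR, PS, PT, QS, QT, RS, RT, ST
  2-simplices (6): PQS, PQT, PRS, PRT, QST, RST

so the chain groups are C_0 ≅ Z^5, C_1 ≅ Z^9, C_2 ≅ Z^6.

The boundary map ∂_1: C_1 → C_0 maps an edge to its endpoints' difference, ∂[p,q] = q − p. For instance
  ∂PQ = Q − P.
This gives a 5×9 integer matrix of rank 4; reducing to Smith normal form yields diagonal entries (1,1,1,1).

The boundary map ∂_2: C_2 → C_1 maps a triangle to the signed sum of its edges. For instance
  ∂PQS = QS − PS + PQ,
  ∂QST = ST − QT + QS.
The resulting 9×6 matrix has rank 5, and its Smith normal form has invariant factors (1,1,1,1,1).

From H_k ≅ ker(∂_k) / im(∂_{k+1}) we obtain:

  H_0: rank C_0 − rank ∂_1 = 5 − 4 = 1, and the invariant factors of ∂_1 are all 1, so H_0 ≅ Z.
  H_1: rank ker ∂_1 − rank ∂_2 = (9 − 4) − 5 = 0, and the invariant factors of ∂_2 are all 1, so H_1 ≅ 0.
  H_2: rank ker ∂_2 − rank ∂_3 = (6 − 5) − 0 = 1, and there is no ∂_3, so H_2 ≅ Z.

(K is a triangulation of the 2-sphere S^2.)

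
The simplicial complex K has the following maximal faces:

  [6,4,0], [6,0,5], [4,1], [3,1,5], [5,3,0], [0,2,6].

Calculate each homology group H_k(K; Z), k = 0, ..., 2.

H_0 ≅ Z,  H_1 ≅ Z,  H_2 = 0.

Take the total order 0 < 1 < 2 < 3 < 4 < 5 < 6 on the vertex set. Then K (dimension 2) consists of the simplices:

  0-simplices (7): [0], [1], [2], [3], [4], [5], [6]
  1-simplices (12): [0,2], [0,3], [0,4], [0,5], [0,6], [1,3], [1,4], [1,5], [2,6], [3,5], [4,6], [5,6]
  2-simplices (5): [0,2,6], [0,3,5], [0,4,6], [0,5,6], [1,3,5]

so the chain groups are C_0 ≅ Z^7, C_1 ≅ Z^12, C_2 ≅ Z^5.

∂_1: C_1 → C_0 sends each edge [p,q] (with p < q) to q − p. For instance
  ∂[0,4] = [4] − [0].
The 7×12 boundary matrix has rank 6 and Smith normal form diag(1,1,1,1,1,1).

Boundary ∂_2: C_2 → C_1 acts by ∂[p,q,r] = [q,r] − [p,r] + [p,q]. For instance
  ∂[0,2,6] = [2,6] − [0,6] + [0,2],
  ∂[1,3,5] = [3,5] − [1,5] + [1,3].
As a 12×5 matrix over Z this has rank 5, with invariant factors (1,1,1,1,1).

Reading off H_k = ker ∂_k / im ∂_{k+1}:

  H_0: rank C_0 − rank ∂_1 = 7 − 6 = 1, and the invariant factors of ∂_1 are all 1, so H_0 ≅ Z.
  H_1: rank ker ∂_1 − rank ∂_2 = (12 − 6) − 5 = 1, and the invariant factors of ∂_2 are all 1, so H_1 ≅ Z.
  H_2: rank ker ∂_2 − rank ∂_3 = (5 − 5) − 0 = 0, and there is no ∂_3, so H_2 ≅ 0.

As a check, the Euler characteristic is 7 − 12 + 5 = 0, which agrees with 1 − 1 + 0 = 0.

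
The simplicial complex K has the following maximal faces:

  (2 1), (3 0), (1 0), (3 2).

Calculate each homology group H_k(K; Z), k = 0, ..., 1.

Order the vertices as 0 < 1 < 2 < 3. Listing each simplex with vertices in this order, K has dimension 1 with simplices:

  0-simplices (4): [0], [1], [2], [3]
  1-simplices (4): [0,1], [0,3], [1,2], [2,3]

so the chain groups are C_0 ≅ Z^4, C_1 ≅ Z^4.

The boundary map ∂_1: C_1 → C_0 sends each edge [p,q] (with p < q) to q − p. For instance
  ∂[0,3] = [3] − [0].
The resulting 4×4 matrix has rank 3, and its Smith normal form has invariant factors (1,1,1).

Now H_k = ker ∂_k / im ∂_{k+1}, so:

  H_0: rank C_0 − rank ∂_1 = 4 − 3 = 1, and the invariant factors of ∂_1 are all 1, so H_0 ≅ Z.
  H_1: rank ker ∂_1 − rank ∂_2 = (4 − 3) − 0 = 1, and there is no ∂_2, so H_1 ≅ Z.

(K is a triangulation of the circle S^1.)

H_0 ≅ Z,  H_1 ≅ Z.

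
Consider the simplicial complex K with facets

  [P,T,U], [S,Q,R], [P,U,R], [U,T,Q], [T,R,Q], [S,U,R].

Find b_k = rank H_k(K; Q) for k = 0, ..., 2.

Fix the vertex order P < Q < R < S < T < U and write every simplex with vertices in increasing order. Then dim K = 2 and the simplices of K are:

  0-simplices (6): P, Q, R, S, T, U
  1-simplices (12): PR, PT, PU, QR, QS, QT, QU, RS, RT, RU, SU, TU
  2-simplices (6): PRU, PTU, QRS, QRT, QTU, RSU

Hence C_0 ≅ Z^6, C_1 ≅ Z^12, C_2 ≅ Z^6.

Boundary ∂_1: C_1 → C_0 is given by ∂[p,q] = [q] − [p].
The 6×12 boundary matrix has rank 5 and Smith normal form diag(1,1,1,1,1).

Boundary ∂_2: C_2 → C_1 acts by ∂[p,q,r] = [q,r] − [p,r] + [p,q]. For instance
  ∂RSU = SU − RU + RS,
  ∂QRS = RS − QS + QR.
This gives a 12×6 integer matrix of rank 6; reducing to Smith normal form yields diagonal entries (1,1,1,1,1,1).

Now H_k = ker ∂_k / im ∂_{k+1}, so:

  H_0: rank C_0 − rank ∂_1 = 6 − 5 = 1, and the invariant factors of ∂_1 are all 1, so H_0 ≅ Z.
  H_1: rank ker ∂_1 − rank ∂_2 = (12 − 5) − 6 = 1, and the invariant factors of ∂_2 are all 1, so H_1 ≅ Z.
  H_2: rank ker ∂_2 − rank ∂_3 = (6 − 6) − 0 = 0, and there is no ∂_3, so H_2 ≅ 0.

As a check, the Euler characteristic is 6 − 12 + 6 = 0, which agrees with 1 − 1 + 0 = 0.
(K is a triangulation of the cylinder S^1 x I.)

Hence the Betti numbers are b_0 = 1, b_1 = 1, b_2 = 0.

b_0 = 1, b_1 = 1, b_2 = 0.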